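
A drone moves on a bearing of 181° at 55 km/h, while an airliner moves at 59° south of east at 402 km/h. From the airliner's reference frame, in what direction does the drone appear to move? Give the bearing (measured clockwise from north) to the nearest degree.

324°

Taking east as x and north as y: drone velocity = (-0.960, -54.992) km/h; airliner velocity = (207.045, -344.581) km/h.
Velocity of drone relative to airliner = (-0.960, -54.992) − (207.045, -344.581) = (-208.005, 289.590) km/h.
Bearing = atan2(-208.01, 289.59) = 324.31° clockwise from north.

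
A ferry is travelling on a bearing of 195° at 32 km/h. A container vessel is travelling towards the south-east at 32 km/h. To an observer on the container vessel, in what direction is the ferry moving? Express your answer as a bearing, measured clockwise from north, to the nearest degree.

Taking east as x and north as y: ferry velocity = (-8.282, -30.910) km/h; container vessel velocity = (22.627, -22.627) km/h.
Velocity of ferry relative to container vessel = (-8.282, -30.910) − (22.627, -22.627) = (-30.910, -8.282) km/h.
Bearing = atan2(-30.91, -8.28) = 255.00° clockwise from north.

255°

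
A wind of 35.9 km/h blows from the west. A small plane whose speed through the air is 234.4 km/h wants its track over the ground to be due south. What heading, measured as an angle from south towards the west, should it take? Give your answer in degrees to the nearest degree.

9°

The wind pushes perpendicular to the desired track; the heading must have a component into the wind equal to 35.9 km/h: 234.4 sin θ = 35.9.
sin θ = 0.1532, so θ = 8.810°.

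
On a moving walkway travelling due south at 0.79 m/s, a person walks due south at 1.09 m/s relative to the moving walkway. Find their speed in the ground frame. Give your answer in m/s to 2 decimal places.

Taking east as x and north as y: moving walkway velocity = (0.000, -0.790) m/s; person velocity relative to moving walkway = (0.000, -1.090) m/s.
Velocity relative to ground = (0.000, -0.790) + (0.000, -1.090) = (0.000, -1.880) m/s.
Speed = |(0.000, -1.880)| = 1.880 m/s.

1.88 m/s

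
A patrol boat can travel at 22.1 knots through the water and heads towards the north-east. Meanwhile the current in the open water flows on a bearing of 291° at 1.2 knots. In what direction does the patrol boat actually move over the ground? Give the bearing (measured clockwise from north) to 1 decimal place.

Taking east as x and north as y: velocity relative to the water = (15.627, 15.627) knots; the water relative to ground = (-1.120, 0.430) knots.
Velocity relative to ground = (15.627, 15.627) + (-1.120, 0.430) = (14.507, 16.057) knots.
Bearing = atan2(14.51, 16.06) = 42.10° clockwise from north.

042.1°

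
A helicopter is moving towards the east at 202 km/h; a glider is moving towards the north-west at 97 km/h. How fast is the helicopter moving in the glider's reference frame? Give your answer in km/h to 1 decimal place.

Taking east as x and north as y: helicopter velocity = (202.000, 0.000) km/h; glider velocity = (-68.589, 68.589) km/h.
Velocity of helicopter relative to glider = (202.000, 0.000) − (-68.589, 68.589) = (270.589, -68.589) km/h.
Magnitude = |(270.589, -68.589)| = 279.147 km/h.

279.1 km/h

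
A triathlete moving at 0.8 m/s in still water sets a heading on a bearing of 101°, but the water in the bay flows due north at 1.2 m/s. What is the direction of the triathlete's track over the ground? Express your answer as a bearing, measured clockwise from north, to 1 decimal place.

036.9°

Taking east as x and north as y: velocity relative to the water = (0.785, -0.153) m/s; the water relative to ground = (0.000, 1.200) m/s.
Velocity relative to ground = (0.785, -0.153) + (0.000, 1.200) = (0.785, 1.047) m/s.
Bearing = atan2(0.79, 1.05) = 36.86° clockwise from north.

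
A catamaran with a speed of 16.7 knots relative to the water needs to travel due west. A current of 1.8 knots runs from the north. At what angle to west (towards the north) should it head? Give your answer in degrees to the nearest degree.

The current pushes perpendicular to the desired track; the heading must have a component into the current equal to 1.8 knots: 16.7 sin θ = 1.8.
sin θ = 0.1078, so θ = 6.188°.

6°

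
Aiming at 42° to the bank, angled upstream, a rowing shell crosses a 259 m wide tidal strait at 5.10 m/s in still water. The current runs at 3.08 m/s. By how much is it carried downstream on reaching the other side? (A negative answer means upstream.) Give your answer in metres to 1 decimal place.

Perpendicular speed = 3.413 m/s; crossing time = 259 / 3.413 = 75.896 s.
Net downstream speed = -0.710 m/s.
Drift = -0.710 × 75.896 = -53.889 m (upstream).

-53.9 m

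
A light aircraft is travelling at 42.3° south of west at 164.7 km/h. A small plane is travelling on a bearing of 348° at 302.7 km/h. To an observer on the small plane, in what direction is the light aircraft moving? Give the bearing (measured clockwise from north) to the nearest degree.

188°

Taking east as x and north as y: light aircraft velocity = (-121.817, -110.845) km/h; small plane velocity = (-62.935, 296.085) km/h.
Velocity of light aircraft relative to small plane = (-121.817, -110.845) − (-62.935, 296.085) = (-58.882, -406.930) km/h.
Bearing = atan2(-58.88, -406.93) = 188.23° clockwise from north.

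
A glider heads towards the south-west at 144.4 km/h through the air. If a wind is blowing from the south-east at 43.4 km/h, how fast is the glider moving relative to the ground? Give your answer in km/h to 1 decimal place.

150.8 km/h

Taking east as x and north as y: velocity relative to the air = (-102.106, -102.106) km/h; the air relative to ground = (-30.688, 30.688) km/h.
Velocity relative to ground = (-102.106, -102.106) + (-30.688, 30.688) = (-132.795, -71.418) km/h.
Speed = |(-132.795, -71.418)| = 150.781 km/h.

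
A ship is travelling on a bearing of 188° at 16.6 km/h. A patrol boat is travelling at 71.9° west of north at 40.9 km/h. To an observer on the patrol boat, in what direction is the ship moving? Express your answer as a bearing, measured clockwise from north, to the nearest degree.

Taking east as x and north as y: ship velocity = (-2.310, -16.438) km/h; patrol boat velocity = (-38.876, 12.707) km/h.
Velocity of ship relative to patrol boat = (-2.310, -16.438) − (-38.876, 12.707) = (36.566, -29.145) km/h.
Bearing = atan2(36.57, -29.15) = 128.56° clockwise from north.

129°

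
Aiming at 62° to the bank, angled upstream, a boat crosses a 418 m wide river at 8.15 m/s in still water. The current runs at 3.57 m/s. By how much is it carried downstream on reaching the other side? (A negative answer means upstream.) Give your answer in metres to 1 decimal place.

-14.9 m

Perpendicular speed = 7.196 m/s; crossing time = 418 / 7.196 = 58.088 s.
Net downstream speed = -0.256 m/s.
Drift = -0.256 × 58.088 = -14.882 m (upstream).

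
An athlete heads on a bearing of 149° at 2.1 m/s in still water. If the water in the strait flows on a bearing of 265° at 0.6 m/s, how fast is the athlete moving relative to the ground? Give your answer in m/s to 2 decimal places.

1.91 m/s

Taking east as x and north as y: velocity relative to the water = (1.082, -1.800) m/s; the water relative to ground = (-0.598, -0.052) m/s.
Velocity relative to ground = (1.082, -1.800) + (-0.598, -0.052) = (0.484, -1.852) m/s.
Speed = |(0.484, -1.852)| = 1.914 m/s.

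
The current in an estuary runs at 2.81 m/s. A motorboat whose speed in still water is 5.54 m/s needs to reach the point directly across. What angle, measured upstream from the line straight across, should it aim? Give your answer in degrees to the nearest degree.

To cancel the current, the upstream component of the motorboat's velocity must equal the flow: 5.54 sin θ = 2.81.
sin θ = 2.81 / 5.54 = 0.5072.
θ = arcsin(0.5072) = 30.479°.

30°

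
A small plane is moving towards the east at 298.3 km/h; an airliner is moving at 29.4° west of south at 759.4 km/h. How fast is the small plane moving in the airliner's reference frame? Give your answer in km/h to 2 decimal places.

942.38 km/h

Taking east as x and north as y: small plane velocity = (298.300, 0.000) km/h; airliner velocity = (-372.792, -661.600) km/h.
Velocity of small plane relative to airliner = (298.300, 0.000) − (-372.792, -661.600) = (671.092, 661.600) km/h.
Magnitude = |(671.092, 661.600)| = 942.380 km/h.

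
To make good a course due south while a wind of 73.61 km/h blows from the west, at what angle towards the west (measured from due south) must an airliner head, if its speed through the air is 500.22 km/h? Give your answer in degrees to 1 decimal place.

8.5°

The wind pushes perpendicular to the desired track; the heading must have a component into the wind equal to 73.61 km/h: 500.22 sin θ = 73.61.
sin θ = 0.1472, so θ = 8.462°.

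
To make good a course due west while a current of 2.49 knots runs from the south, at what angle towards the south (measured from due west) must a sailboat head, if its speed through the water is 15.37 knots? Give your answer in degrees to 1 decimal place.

9.3°

The current pushes perpendicular to the desired track; the heading must have a component into the current equal to 2.49 knots: 15.37 sin θ = 2.49.
sin θ = 0.1620, so θ = 9.323°.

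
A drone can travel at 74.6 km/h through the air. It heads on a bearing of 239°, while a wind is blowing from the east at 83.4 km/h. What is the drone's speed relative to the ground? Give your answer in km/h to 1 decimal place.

Taking east as x and north as y: velocity relative to the air = (-63.945, -38.422) km/h; the air relative to ground = (-83.400, 0.000) km/h.
Velocity relative to ground = (-63.945, -38.422) + (-83.400, 0.000) = (-147.345, -38.422) km/h.
Speed = |(-147.345, -38.422)| = 152.272 km/h.

152.3 km/h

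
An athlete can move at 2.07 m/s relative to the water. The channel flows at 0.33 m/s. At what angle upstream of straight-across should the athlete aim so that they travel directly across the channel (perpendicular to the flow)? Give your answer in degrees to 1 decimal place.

9.2°

To cancel the current, the upstream component of the athlete's velocity must equal the flow: 2.07 sin θ = 0.33.
sin θ = 0.33 / 2.07 = 0.1594.
θ = arcsin(0.1594) = 9.173°.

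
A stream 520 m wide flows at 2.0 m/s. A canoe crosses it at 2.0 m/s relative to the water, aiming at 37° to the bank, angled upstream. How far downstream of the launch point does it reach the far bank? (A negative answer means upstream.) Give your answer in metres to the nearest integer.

Perpendicular speed = 1.204 m/s; crossing time = 520 / 1.204 = 432.026 s.
Net downstream speed = 0.403 m/s.
Drift = 0.403 × 432.026 = 173.990 m (downstream).

174 m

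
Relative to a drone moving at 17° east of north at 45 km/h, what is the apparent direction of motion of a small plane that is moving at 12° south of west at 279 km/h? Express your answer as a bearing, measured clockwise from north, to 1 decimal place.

Taking east as x and north as y: small plane velocity = (-272.903, -58.007) km/h; drone velocity = (13.157, 43.034) km/h.
Velocity of small plane relative to drone = (-272.903, -58.007) − (13.157, 43.034) = (-286.060, -101.041) km/h.
Bearing = atan2(-286.06, -101.04) = 250.55° clockwise from north.

250.5°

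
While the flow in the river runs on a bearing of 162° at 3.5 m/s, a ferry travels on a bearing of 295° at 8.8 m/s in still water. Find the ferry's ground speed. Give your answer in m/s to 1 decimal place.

6.9 m/s

Taking east as x and north as y: velocity relative to the water = (-7.976, 3.719) m/s; the water relative to ground = (1.082, -3.329) m/s.
Velocity relative to ground = (-7.976, 3.719) + (1.082, -3.329) = (-6.894, 0.390) m/s.
Speed = |(-6.894, 0.390)| = 6.905 m/s.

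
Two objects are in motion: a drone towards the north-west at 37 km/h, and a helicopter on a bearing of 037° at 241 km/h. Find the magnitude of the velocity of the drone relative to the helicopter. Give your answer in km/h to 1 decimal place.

238.7 km/h

Taking east as x and north as y: drone velocity = (-26.163, 26.163) km/h; helicopter velocity = (145.037, 192.471) km/h.
Velocity of drone relative to helicopter = (-26.163, 26.163) − (145.037, 192.471) = (-171.200, -166.308) km/h.
Magnitude = |(-171.200, -166.308)| = 238.680 km/h.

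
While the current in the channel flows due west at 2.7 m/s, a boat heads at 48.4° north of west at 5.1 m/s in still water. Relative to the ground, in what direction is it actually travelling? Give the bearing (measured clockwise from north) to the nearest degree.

Taking east as x and north as y: velocity relative to the water = (-3.386, 3.814) m/s; the water relative to ground = (-2.700, 0.000) m/s.
Velocity relative to ground = (-3.386, 3.814) + (-2.700, 0.000) = (-6.086, 3.814) m/s.
Bearing = atan2(-6.09, 3.81) = 302.07° clockwise from north.

302°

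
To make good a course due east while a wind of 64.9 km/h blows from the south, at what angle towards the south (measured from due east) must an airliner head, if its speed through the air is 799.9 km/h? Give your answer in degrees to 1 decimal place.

4.7°

The wind pushes perpendicular to the desired track; the heading must have a component into the wind equal to 64.9 km/h: 799.9 sin θ = 64.9.
sin θ = 0.0811, so θ = 4.654°.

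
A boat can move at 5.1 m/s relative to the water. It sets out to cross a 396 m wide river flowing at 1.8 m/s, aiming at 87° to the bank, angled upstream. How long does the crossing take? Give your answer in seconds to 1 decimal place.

The component of the boat's velocity perpendicular to the bank is 5.1 × sin 87° = 5.093 m/s.
The current is parallel to the bank, so it does not affect the crossing time.
Time = 396 / 5.093 = 77.754 s.

77.8 s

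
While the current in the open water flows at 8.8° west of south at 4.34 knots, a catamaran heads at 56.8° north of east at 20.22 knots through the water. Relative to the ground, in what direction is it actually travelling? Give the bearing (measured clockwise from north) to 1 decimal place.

Taking east as x and north as y: velocity relative to the water = (11.072, 16.919) knots; the water relative to ground = (-0.664, -4.289) knots.
Velocity relative to ground = (11.072, 16.919) + (-0.664, -4.289) = (10.408, 12.630) knots.
Bearing = atan2(10.41, 12.63) = 39.49° clockwise from north.

039.5°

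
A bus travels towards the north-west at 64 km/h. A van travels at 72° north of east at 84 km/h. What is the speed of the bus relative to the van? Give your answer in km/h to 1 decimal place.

79.2 km/h

Taking east as x and north as y: bus velocity = (-45.255, 45.255) km/h; van velocity = (25.957, 79.889) km/h.
Velocity of bus relative to van = (-45.255, 45.255) − (25.957, 79.889) = (-71.212, -34.634) km/h.
Magnitude = |(-71.212, -34.634)| = 79.188 km/h.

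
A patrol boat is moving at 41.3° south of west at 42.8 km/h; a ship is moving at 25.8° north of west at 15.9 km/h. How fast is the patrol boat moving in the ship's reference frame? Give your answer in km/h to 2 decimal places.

Taking east as x and north as y: patrol boat velocity = (-32.154, -28.248) km/h; ship velocity = (-14.315, 6.920) km/h.
Velocity of patrol boat relative to ship = (-32.154, -28.248) − (-14.315, 6.920) = (-17.839, -35.168) km/h.
Magnitude = |(-17.839, -35.168)| = 39.434 km/h.

39.43 km/h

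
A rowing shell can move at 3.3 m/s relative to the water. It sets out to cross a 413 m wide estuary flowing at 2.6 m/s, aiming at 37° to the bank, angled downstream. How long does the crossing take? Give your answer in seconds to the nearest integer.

The component of the rowing shell's velocity perpendicular to the bank is 3.3 × sin 37° = 1.986 m/s.
Only the cross-stream component determines the crossing time; the current contributes nothing perpendicular to the bank.
Time = 413 / 1.986 = 207.957 s.

208 s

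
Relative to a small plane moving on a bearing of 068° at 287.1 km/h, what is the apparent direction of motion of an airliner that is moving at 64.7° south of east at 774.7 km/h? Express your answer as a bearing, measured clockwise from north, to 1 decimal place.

Taking east as x and north as y: airliner velocity = (331.074, -700.393) km/h; small plane velocity = (266.194, 107.550) km/h.
Velocity of airliner relative to small plane = (331.074, -700.393) − (266.194, 107.550) = (64.880, -807.942) km/h.
Bearing = atan2(64.88, -807.94) = 175.41° clockwise from north.

175.4°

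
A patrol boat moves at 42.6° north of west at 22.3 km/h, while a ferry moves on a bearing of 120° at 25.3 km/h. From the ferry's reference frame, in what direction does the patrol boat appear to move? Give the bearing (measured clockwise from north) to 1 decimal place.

Taking east as x and north as y: patrol boat velocity = (-16.415, 15.094) km/h; ferry velocity = (21.910, -12.650) km/h.
Velocity of patrol boat relative to ferry = (-16.415, 15.094) − (21.910, -12.650) = (-38.325, 27.744) km/h.
Bearing = atan2(-38.33, 27.74) = 305.90° clockwise from north.

305.9°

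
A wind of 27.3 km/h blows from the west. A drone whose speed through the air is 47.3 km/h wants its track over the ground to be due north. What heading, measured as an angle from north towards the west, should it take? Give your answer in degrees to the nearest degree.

The wind pushes perpendicular to the desired track; the heading must have a component into the wind equal to 27.3 km/h: 47.3 sin θ = 27.3.
sin θ = 0.5772, so θ = 35.252°.

35°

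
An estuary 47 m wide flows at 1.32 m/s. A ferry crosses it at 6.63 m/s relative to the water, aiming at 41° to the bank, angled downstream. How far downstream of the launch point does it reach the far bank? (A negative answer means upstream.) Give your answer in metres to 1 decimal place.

68.3 m

Perpendicular speed = 4.350 m/s; crossing time = 47 / 4.350 = 10.805 s.
Net downstream speed = 6.324 m/s.
Drift = 6.324 × 10.805 = 68.330 m (downstream).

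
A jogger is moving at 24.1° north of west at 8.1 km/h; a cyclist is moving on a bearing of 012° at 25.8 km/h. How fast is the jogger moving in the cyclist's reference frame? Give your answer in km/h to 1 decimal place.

25.4 km/h

Taking east as x and north as y: jogger velocity = (-7.394, 3.307) km/h; cyclist velocity = (5.364, 25.236) km/h.
Velocity of jogger relative to cyclist = (-7.394, 3.307) − (5.364, 25.236) = (-12.758, -21.929) km/h.
Magnitude = |(-12.758, -21.929)| = 25.370 km/h.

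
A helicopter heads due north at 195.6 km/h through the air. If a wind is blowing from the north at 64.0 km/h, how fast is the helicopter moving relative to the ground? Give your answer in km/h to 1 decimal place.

Taking east as x and north as y: velocity relative to the air = (0.000, 195.600) km/h; the air relative to ground = (0.000, -64.000) km/h.
Velocity relative to ground = (0.000, 195.600) + (0.000, -64.000) = (0.000, 131.600) km/h.
Speed = |(0.000, 131.600)| = 131.600 km/h.

131.6 km/h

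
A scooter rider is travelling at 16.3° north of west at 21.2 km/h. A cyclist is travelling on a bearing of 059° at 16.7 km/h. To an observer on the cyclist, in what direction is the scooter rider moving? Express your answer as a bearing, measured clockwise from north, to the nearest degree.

Taking east as x and north as y: scooter rider velocity = (-20.348, 5.950) km/h; cyclist velocity = (14.315, 8.601) km/h.
Velocity of scooter rider relative to cyclist = (-20.348, 5.950) − (14.315, 8.601) = (-34.663, -2.651) km/h.
Bearing = atan2(-34.66, -2.65) = 265.63° clockwise from north.

266°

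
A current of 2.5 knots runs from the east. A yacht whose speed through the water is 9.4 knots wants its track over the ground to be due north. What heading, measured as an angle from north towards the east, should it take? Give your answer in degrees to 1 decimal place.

The current pushes perpendicular to the desired track; the heading must have a component into the current equal to 2.5 knots: 9.4 sin θ = 2.5.
sin θ = 0.2660, so θ = 15.424°.

15.4°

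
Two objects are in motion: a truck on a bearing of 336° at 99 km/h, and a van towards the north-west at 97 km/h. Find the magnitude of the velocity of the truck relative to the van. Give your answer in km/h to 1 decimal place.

Taking east as x and north as y: truck velocity = (-40.267, 90.441) km/h; van velocity = (-68.589, 68.589) km/h.
Velocity of truck relative to van = (-40.267, 90.441) − (-68.589, 68.589) = (28.322, 21.852) km/h.
Magnitude = |(28.322, 21.852)| = 35.772 km/h.

35.8 km/h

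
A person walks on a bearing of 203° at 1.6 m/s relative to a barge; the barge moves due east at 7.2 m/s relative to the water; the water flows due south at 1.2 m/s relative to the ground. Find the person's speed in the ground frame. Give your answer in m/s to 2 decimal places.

7.10 m/s

In east/north components (m/s): person relative to barge = (-0.625, -1.473); barge relative to water = (7.200, 0.000); water relative to ground = (0.000, -1.200).
Sum = (6.575, -2.673) m/s.
Speed = |(6.575, -2.673)| = 7.097 m/s.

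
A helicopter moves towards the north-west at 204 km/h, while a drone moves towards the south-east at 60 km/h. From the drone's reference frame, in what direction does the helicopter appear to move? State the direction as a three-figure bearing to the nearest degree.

315°

Taking east as x and north as y: helicopter velocity = (-144.250, 144.250) km/h; drone velocity = (42.426, -42.426) km/h.
Velocity of helicopter relative to drone = (-144.250, 144.250) − (42.426, -42.426) = (-186.676, 186.676) km/h.
Bearing = atan2(-186.68, 186.68) = 315.00° clockwise from north.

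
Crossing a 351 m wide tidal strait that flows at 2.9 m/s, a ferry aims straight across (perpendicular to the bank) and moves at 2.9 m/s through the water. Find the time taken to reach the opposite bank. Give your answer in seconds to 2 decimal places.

121.03 s

The component of the ferry's velocity perpendicular to the bank is 2.9 m/s.
The flow acts along the bank and has no component across it.
Time = 351 / 2.900 = 121.034 s.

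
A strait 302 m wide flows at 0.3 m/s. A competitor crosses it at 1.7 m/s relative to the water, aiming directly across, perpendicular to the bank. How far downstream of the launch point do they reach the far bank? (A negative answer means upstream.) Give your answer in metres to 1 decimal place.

53.3 m

Perpendicular speed = 1.700 m/s; crossing time = 302 / 1.700 = 177.647 s.
Net downstream speed = 0.300 m/s.
Drift = 0.300 × 177.647 = 53.294 m (downstream).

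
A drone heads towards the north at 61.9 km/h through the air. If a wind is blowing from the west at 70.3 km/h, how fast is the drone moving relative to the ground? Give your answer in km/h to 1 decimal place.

Taking east as x and north as y: velocity relative to the air = (0.000, 61.900) km/h; the air relative to ground = (70.300, 0.000) km/h.
Velocity relative to ground = (0.000, 61.900) + (70.300, 0.000) = (70.300, 61.900) km/h.
Speed = |(70.300, 61.900)| = 93.668 km/h.

93.7 km/h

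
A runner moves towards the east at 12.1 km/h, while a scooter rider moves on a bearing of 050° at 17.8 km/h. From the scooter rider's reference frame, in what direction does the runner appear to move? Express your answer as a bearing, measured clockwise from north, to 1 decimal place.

Taking east as x and north as y: runner velocity = (12.100, 0.000) km/h; scooter rider velocity = (13.636, 11.442) km/h.
Velocity of runner relative to scooter rider = (12.100, 0.000) − (13.636, 11.442) = (-1.536, -11.442) km/h.
Bearing = atan2(-1.54, -11.44) = 187.64° clockwise from north.

187.6°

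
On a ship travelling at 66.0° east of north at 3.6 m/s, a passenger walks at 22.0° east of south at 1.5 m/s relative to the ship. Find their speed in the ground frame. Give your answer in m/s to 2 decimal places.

Taking east as x and north as y: ship velocity = (3.289, 1.464) m/s; passenger velocity relative to ship = (0.562, -1.391) m/s.
Velocity relative to ground = (3.289, 1.464) + (0.562, -1.391) = (3.851, 0.073) m/s.
Speed = |(3.851, 0.073)| = 3.851 m/s.

3.85 m/s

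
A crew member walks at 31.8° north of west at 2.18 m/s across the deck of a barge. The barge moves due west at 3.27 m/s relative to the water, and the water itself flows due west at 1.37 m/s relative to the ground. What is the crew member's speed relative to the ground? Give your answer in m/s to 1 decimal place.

In east/north components (m/s): crew member relative to barge = (-1.853, 1.149); barge relative to water = (-3.270, 0.000); water relative to ground = (-1.370, 0.000).
Sum = (-6.493, 1.149) m/s.
Speed = |(-6.493, 1.149)| = 6.594 m/s.

6.6 m/s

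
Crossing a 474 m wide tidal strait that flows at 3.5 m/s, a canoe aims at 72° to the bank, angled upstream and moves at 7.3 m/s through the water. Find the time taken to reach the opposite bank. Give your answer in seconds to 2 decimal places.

68.27 s

The component of the canoe's velocity perpendicular to the bank is 7.3 × sin 72° = 6.943 m/s.
The current is parallel to the bank, so it does not affect the crossing time.
Time = 474 / 6.943 = 68.273 s.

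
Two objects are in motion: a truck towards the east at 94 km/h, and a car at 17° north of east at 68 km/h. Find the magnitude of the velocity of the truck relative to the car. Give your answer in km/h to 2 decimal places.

35.14 km/h

Taking east as x and north as y: truck velocity = (94.000, 0.000) km/h; car velocity = (65.029, 19.881) km/h.
Velocity of truck relative to car = (94.000, 0.000) − (65.029, 19.881) = (28.971, -19.881) km/h.
Magnitude = |(28.971, -19.881)| = 35.137 km/h.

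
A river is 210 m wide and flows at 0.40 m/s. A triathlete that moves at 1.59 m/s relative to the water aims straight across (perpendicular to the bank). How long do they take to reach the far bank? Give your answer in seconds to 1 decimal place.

The component of the triathlete's velocity perpendicular to the bank is 1.59 m/s.
The current is parallel to the bank, so it does not affect the crossing time.
Time = 210 / 1.590 = 132.075 s.

132.1 s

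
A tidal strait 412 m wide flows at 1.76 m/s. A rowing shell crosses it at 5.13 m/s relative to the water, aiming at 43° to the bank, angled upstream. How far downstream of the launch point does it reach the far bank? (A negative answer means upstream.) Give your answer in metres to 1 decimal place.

-234.6 m

Perpendicular speed = 3.499 m/s; crossing time = 412 / 3.499 = 117.760 s.
Net downstream speed = -1.992 m/s.
Drift = -1.992 × 117.760 = -234.559 m (upstream).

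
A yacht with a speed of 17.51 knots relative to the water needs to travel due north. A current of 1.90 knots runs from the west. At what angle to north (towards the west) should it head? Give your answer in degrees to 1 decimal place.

6.2°

The current pushes perpendicular to the desired track; the heading must have a component into the current equal to 1.90 knots: 17.51 sin θ = 1.90.
sin θ = 0.1085, so θ = 6.229°.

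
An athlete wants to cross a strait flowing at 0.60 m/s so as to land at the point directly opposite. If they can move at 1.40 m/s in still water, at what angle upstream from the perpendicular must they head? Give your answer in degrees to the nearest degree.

25°

To cancel the current, the upstream component of the athlete's velocity must equal the flow: 1.40 sin θ = 0.60.
sin θ = 0.60 / 1.40 = 0.4286.
θ = arcsin(0.4286) = 25.377°.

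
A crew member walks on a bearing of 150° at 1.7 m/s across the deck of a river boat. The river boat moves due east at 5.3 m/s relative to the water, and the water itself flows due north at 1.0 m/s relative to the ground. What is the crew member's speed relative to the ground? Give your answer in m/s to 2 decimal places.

In east/north components (m/s): crew member relative to river boat = (0.850, -1.472); river boat relative to water = (5.300, 0.000); water relative to ground = (0.000, 1.000).
Sum = (6.150, -0.472) m/s.
Speed = |(6.150, -0.472)| = 6.168 m/s.

6.17 m/s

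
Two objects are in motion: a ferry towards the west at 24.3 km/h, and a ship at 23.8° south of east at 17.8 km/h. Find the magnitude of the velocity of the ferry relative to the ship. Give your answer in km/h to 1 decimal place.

41.2 km/h

Taking east as x and north as y: ferry velocity = (-24.300, 0.000) km/h; ship velocity = (16.286, -7.183) km/h.
Velocity of ferry relative to ship = (-24.300, 0.000) − (16.286, -7.183) = (-40.586, 7.183) km/h.
Magnitude = |(-40.586, 7.183)| = 41.217 km/h.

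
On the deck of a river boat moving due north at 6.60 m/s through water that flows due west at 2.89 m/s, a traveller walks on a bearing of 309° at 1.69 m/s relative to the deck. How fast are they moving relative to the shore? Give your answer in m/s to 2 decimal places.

In east/north components (m/s): traveller relative to river boat = (-1.313, 1.064); river boat relative to water = (0.000, 6.600); water relative to ground = (-2.890, 0.000).
Sum = (-4.203, 7.664) m/s.
Speed = |(-4.203, 7.664)| = 8.741 m/s.

8.74 m/s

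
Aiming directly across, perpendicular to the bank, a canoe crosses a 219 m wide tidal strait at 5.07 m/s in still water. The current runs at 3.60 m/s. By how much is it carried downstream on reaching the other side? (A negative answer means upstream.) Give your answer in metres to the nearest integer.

Perpendicular speed = 5.070 m/s; crossing time = 219 / 5.070 = 43.195 s.
Net downstream speed = 3.600 m/s.
Drift = 3.600 × 43.195 = 155.503 m (downstream).

156 m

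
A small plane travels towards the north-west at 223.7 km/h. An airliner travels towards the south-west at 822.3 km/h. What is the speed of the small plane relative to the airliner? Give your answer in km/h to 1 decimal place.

Taking east as x and north as y: small plane velocity = (-158.180, 158.180) km/h; airliner velocity = (-581.454, -581.454) km/h.
Velocity of small plane relative to airliner = (-158.180, 158.180) − (-581.454, -581.454) = (423.274, 739.634) km/h.
Magnitude = |(423.274, 739.634)| = 852.185 km/h.

852.2 km/h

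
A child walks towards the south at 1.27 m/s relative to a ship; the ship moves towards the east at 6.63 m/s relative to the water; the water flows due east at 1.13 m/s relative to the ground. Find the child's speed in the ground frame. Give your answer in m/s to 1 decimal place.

7.9 m/s

In east/north components (m/s): child relative to ship = (0.000, -1.270); ship relative to water = (6.630, 0.000); water relative to ground = (1.130, 0.000).
Sum = (7.760, -1.270) m/s.
Speed = |(7.760, -1.270)| = 7.863 m/s.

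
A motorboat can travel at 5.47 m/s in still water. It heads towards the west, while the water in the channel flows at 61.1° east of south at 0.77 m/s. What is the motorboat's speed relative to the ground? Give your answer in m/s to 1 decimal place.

Taking east as x and north as y: velocity relative to the water = (-5.470, 0.000) m/s; the water relative to ground = (0.674, -0.372) m/s.
Velocity relative to ground = (-5.470, 0.000) + (0.674, -0.372) = (-4.796, -0.372) m/s.
Speed = |(-4.796, -0.372)| = 4.810 m/s.

4.8 m/s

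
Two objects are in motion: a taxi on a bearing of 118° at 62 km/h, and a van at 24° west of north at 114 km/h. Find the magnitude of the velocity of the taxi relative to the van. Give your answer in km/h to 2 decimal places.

Taking east as x and north as y: taxi velocity = (54.743, -29.107) km/h; van velocity = (-46.368, 104.144) km/h.
Velocity of taxi relative to van = (54.743, -29.107) − (-46.368, 104.144) = (101.111, -133.251) km/h.
Magnitude = |(101.111, -133.251)| = 167.270 km/h.

167.27 km/h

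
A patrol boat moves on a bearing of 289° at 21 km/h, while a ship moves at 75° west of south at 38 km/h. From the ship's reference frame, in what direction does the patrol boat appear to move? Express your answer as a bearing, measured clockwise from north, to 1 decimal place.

Taking east as x and north as y: patrol boat velocity = (-19.856, 6.837) km/h; ship velocity = (-36.705, -9.835) km/h.
Velocity of patrol boat relative to ship = (-19.856, 6.837) − (-36.705, -9.835) = (16.849, 16.672) km/h.
Bearing = atan2(16.85, 16.67) = 45.30° clockwise from north.

045.3°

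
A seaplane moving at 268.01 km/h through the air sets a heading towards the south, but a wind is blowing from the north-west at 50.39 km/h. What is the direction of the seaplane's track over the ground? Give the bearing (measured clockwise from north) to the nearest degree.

Taking east as x and north as y: velocity relative to the air = (0.000, -268.010) km/h; the air relative to ground = (35.631, -35.631) km/h.
Velocity relative to ground = (0.000, -268.010) + (35.631, -35.631) = (35.631, -303.641) km/h.
Bearing = atan2(35.63, -303.64) = 173.31° clockwise from north.

173°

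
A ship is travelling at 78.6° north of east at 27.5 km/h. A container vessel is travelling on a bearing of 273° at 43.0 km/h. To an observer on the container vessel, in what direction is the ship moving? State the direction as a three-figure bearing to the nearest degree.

Taking east as x and north as y: ship velocity = (5.436, 26.957) km/h; container vessel velocity = (-42.941, 2.250) km/h.
Velocity of ship relative to container vessel = (5.436, 26.957) − (-42.941, 2.250) = (48.377, 24.707) km/h.
Bearing = atan2(48.38, 24.71) = 62.95° clockwise from north.

063°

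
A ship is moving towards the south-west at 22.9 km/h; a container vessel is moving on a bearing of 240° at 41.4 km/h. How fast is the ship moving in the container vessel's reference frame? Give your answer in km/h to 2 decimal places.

20.17 km/h

Taking east as x and north as y: ship velocity = (-16.193, -16.193) km/h; container vessel velocity = (-35.853, -20.700) km/h.
Velocity of ship relative to container vessel = (-16.193, -16.193) − (-35.853, -20.700) = (19.661, 4.507) km/h.
Magnitude = |(19.661, 4.507)| = 20.171 km/h.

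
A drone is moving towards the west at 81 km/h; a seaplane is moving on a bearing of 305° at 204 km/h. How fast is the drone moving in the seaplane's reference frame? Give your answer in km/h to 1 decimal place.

145.3 km/h

Taking east as x and north as y: drone velocity = (-81.000, 0.000) km/h; seaplane velocity = (-167.107, 117.010) km/h.
Velocity of drone relative to seaplane = (-81.000, 0.000) − (-167.107, 117.010) = (86.107, -117.010) km/h.
Magnitude = |(86.107, -117.010)| = 145.278 km/h.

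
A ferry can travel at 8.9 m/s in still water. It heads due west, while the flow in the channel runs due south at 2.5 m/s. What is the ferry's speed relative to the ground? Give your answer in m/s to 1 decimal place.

9.2 m/s

Taking east as x and north as y: velocity relative to the water = (-8.900, 0.000) m/s; the water relative to ground = (0.000, -2.500) m/s.
Velocity relative to ground = (-8.900, 0.000) + (0.000, -2.500) = (-8.900, -2.500) m/s.
Speed = |(-8.900, -2.500)| = 9.244 m/s.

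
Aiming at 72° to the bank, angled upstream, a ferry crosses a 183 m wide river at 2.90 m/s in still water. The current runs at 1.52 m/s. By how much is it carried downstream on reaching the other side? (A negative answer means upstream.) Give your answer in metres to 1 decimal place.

Perpendicular speed = 2.758 m/s; crossing time = 183 / 2.758 = 66.351 s.
Net downstream speed = 0.624 m/s.
Drift = 0.624 × 66.351 = 41.393 m (downstream).

41.4 m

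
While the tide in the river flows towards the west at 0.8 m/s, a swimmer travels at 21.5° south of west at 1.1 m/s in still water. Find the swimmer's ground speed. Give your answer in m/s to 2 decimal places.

Taking east as x and north as y: velocity relative to the water = (-1.023, -0.403) m/s; the water relative to ground = (-0.800, 0.000) m/s.
Velocity relative to ground = (-1.023, -0.403) + (-0.800, 0.000) = (-1.823, -0.403) m/s.
Speed = |(-1.823, -0.403)| = 1.867 m/s.

1.87 m/s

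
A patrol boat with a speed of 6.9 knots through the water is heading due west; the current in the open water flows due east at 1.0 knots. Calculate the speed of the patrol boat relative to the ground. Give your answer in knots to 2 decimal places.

5.90 knots

Taking east as x and north as y: velocity relative to the water = (-6.900, 0.000) knots; the water relative to ground = (1.000, 0.000) knots.
Velocity relative to ground = (-6.900, 0.000) + (1.000, 0.000) = (-5.900, 0.000) knots.
Speed = |(-5.900, 0.000)| = 5.900 knots.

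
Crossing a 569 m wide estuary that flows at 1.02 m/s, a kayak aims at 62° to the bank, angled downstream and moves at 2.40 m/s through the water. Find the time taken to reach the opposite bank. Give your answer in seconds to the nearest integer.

The component of the kayak's velocity perpendicular to the bank is 2.40 × sin 62° = 2.119 m/s.
The current is parallel to the bank, so it does not affect the crossing time.
Time = 569 / 2.119 = 268.513 s.

269 s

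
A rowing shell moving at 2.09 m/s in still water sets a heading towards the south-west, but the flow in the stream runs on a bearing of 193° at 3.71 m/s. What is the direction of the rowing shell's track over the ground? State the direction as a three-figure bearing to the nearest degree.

204°

Taking east as x and north as y: velocity relative to the water = (-1.478, -1.478) m/s; the water relative to ground = (-0.835, -3.615) m/s.
Velocity relative to ground = (-1.478, -1.478) + (-0.835, -3.615) = (-2.312, -5.093) m/s.
Bearing = atan2(-2.31, -5.09) = 204.42° clockwise from north.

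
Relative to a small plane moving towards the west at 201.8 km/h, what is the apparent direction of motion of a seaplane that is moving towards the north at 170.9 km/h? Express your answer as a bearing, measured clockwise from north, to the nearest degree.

050°

Taking east as x and north as y: seaplane velocity = (0.000, 170.900) km/h; small plane velocity = (-201.800, 0.000) km/h.
Velocity of seaplane relative to small plane = (0.000, 170.900) − (-201.800, 0.000) = (201.800, 170.900) km/h.
Bearing = atan2(201.80, 170.90) = 49.74° clockwise from north.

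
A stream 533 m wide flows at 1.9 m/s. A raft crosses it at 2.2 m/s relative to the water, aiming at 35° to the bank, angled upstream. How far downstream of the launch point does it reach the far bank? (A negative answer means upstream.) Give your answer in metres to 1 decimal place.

Perpendicular speed = 1.262 m/s; crossing time = 533 / 1.262 = 422.390 s.
Net downstream speed = 0.098 m/s.
Drift = 0.098 × 422.390 = 41.337 m (downstream).

41.3 m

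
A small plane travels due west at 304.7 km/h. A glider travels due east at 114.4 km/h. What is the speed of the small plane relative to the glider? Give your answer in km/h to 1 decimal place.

Taking east as x and north as y: small plane velocity = (-304.700, 0.000) km/h; glider velocity = (114.400, 0.000) km/h.
Velocity of small plane relative to glider = (-304.700, 0.000) − (114.400, 0.000) = (-419.100, 0.000) km/h.
Magnitude = |(-419.100, 0.000)| = 419.100 km/h.

419.1 km/h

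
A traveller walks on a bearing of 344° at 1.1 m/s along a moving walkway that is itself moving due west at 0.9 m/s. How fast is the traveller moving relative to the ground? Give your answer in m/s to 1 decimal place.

1.6 m/s

Taking east as x and north as y: moving walkway velocity = (-0.900, 0.000) m/s; traveller velocity relative to moving walkway = (-0.303, 1.057) m/s.
Velocity relative to ground = (-0.900, 0.000) + (-0.303, 1.057) = (-1.203, 1.057) m/s.
Speed = |(-1.203, 1.057)| = 1.602 m/s.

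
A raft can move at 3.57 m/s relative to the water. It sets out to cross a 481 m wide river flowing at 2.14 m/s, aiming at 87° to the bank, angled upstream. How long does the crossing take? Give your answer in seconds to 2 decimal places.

134.92 s

The component of the raft's velocity perpendicular to the bank is 3.57 × sin 87° = 3.565 m/s.
The flow acts along the bank and has no component across it.
Time = 481 / 3.565 = 134.919 s.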